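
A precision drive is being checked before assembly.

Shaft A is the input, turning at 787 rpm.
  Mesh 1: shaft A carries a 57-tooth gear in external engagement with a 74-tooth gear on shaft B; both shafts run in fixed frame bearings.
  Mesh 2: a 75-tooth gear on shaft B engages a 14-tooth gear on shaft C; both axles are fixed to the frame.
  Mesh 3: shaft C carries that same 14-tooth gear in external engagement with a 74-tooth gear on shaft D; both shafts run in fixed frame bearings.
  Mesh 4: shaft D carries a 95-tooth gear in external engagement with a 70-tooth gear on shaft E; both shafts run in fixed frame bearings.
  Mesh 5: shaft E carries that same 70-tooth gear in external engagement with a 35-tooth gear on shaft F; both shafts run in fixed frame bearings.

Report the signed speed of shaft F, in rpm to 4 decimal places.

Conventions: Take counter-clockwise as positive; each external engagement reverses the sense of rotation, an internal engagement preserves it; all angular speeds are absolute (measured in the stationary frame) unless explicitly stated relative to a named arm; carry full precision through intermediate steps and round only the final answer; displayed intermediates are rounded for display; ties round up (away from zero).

-1667.6426 rpm

5-mesh fixed-axis compound train (all bearings frame-fixed)
mesh 1 [57T→74T]: ω = 787.0000×57/74 = 606.2027 rpm, sense flips to −
mesh 2 [75T→14T]: ω = 606.2027×75/14 = 3247.5145 rpm, sense flips to +
mesh 3 [14T→74T]: ω = 3247.5145×14/74 = 614.3946 rpm, sense flips to −
mesh 4 [95T→70T]: ω = 614.3946×95/70 = 833.8213 rpm, sense flips to +
mesh 5 [70T→35T]: ω = 833.8213×70/35 = 1667.6426 rpm, sense flips to −
signed output speed = -1667.6426 rpm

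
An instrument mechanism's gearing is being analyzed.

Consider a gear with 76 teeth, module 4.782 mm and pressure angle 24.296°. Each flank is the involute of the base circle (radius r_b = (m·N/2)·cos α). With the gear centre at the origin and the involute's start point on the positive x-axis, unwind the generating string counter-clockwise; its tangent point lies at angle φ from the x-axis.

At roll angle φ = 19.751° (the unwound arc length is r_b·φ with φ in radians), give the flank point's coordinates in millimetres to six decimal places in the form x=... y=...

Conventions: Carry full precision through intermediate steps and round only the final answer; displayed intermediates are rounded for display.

x=175.171931 y=2.234735

class = single-mesh tooth geometry [base-circle involute, m = 4.782, 76T]
pitch radius r_p = m·N/2 = 4.782·76/2 = 181.716000
base radius r_b = r_p·cos α = 181.716000·cos 24.296° = 165.621778
roll angle φ = 19.751° = 0.34471998 rad
x = r_b·(cos φ + φ·sin φ) = 175.171931
y = r_b·(sin φ − φ·cos φ) = 2.234735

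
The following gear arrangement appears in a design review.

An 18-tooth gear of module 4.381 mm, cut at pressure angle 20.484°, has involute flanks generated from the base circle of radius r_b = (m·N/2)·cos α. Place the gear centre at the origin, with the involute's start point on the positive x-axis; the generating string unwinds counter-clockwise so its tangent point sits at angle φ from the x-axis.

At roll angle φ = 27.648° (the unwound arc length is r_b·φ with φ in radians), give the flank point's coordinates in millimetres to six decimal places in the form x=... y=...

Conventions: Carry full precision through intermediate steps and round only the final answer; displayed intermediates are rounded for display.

topology: single-mesh involute geometry — m = 4.381, N = 18
pitch radius r_p = m·N/2 = 4.381·18/2 = 39.429000
base radius r_b = r_p·cos α = 39.429000·cos 20.484° = 36.935902
roll angle φ = 27.648° = 0.48254863 rad
x = r_b·(cos φ + φ·sin φ) = 40.989107
y = r_b·(sin φ − φ·cos φ) = 1.351463

x=40.989107 y=1.351463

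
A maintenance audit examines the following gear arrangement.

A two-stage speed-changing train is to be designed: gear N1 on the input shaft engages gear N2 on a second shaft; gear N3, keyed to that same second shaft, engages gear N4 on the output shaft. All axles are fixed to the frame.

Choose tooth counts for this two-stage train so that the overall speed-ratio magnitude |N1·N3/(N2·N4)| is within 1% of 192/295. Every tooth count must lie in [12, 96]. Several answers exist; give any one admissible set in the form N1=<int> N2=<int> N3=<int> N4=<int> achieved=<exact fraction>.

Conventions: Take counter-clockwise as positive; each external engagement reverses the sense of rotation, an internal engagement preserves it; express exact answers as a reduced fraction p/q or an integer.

class = fixed-axis compound train [2-stage, 192/295 wanted]
target = 192/295 in lowest terms: an exact hit needs N1·N3 = k·192 and N2·N4 = k·295 for one integer k, every count in [12, 96]; additionally prefer no 1:1 stage (N1 ≠ N2, N3 ≠ N4)
k = 1…2: no 1:1-free in-range split of k·192 and k·295 into factor pairs; take k = 3
k = 3: N1·N3 = 576 = 12·48, N2·N4 = 885 = 15·59
achieved = 12·48/(15·59) = 192/295; |achieved − target| = 0 ≤ 48/7375 ✓

N1=12 N2=15 N3=48 N4=59 achieved=192/295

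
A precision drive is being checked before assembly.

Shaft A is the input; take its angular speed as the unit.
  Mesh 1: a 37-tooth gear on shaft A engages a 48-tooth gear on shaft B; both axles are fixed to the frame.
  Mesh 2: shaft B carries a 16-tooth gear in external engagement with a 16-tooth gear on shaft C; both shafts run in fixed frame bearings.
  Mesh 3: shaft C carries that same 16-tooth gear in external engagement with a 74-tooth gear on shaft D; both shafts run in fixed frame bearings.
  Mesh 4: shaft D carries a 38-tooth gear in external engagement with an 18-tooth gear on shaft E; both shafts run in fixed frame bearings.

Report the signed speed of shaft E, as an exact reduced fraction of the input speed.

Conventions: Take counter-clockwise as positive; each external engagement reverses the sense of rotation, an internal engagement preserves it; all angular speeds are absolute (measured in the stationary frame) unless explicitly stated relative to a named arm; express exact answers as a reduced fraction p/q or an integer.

4-mesh fixed-axis compound train (all bearings frame-fixed)
mesh 1 [37T→48T]: |ω|/ω_in = 1×37/48 = 37/48, sense flips to −
mesh 2 [16T→16T]: |ω|/ω_in = (37/48)×16/16 = 37/48, sense flips to +
mesh 3 [16T→74T]: |ω|/ω_in = (37/48)×16/74 = 1/6, sense flips to −
mesh 4 [38T→18T]: |ω|/ω_in = (1/6)×38/18 = 19/54, sense flips to +
signed output speed (× input speed) = 19/54

19/54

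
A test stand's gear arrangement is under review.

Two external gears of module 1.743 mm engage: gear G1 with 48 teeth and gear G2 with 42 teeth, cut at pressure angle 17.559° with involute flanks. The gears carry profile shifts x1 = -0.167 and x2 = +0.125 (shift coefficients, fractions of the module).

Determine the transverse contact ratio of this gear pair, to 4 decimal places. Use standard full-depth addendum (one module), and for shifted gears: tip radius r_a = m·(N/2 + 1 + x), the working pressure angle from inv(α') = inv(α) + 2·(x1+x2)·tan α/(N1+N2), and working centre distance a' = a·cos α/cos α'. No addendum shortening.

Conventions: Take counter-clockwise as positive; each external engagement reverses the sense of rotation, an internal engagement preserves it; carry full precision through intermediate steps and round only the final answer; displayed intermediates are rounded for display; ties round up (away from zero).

recognized (one external pair, fixed centres): single-mesh tooth geometry, m = 1.743, N1 = 48, N2 = 42
base radii: r_b1 = 39.882913, r_b2 = 34.897549
tip radii: r_a1 = 43.283919, r_a2 = 38.563875
inv(α') = inv(17.559°) + 2·(-0.167+0.125)·tan α/(48+42) = 0.00967357  ⇒  α' = 17.38824°
a' = a·cos α / cos α' = 78.4350·cos 17.559°/cos 17.38824° = 78.361448
action lengths: √(r_a1²−r_b1²) = 16.818171, √(r_a2²−r_b2²) = 16.411384
base pitch p_b = π·m·cos α = 5.220661
CR = (16.818171 + 16.411384 − 78.361448·sin 17.38824°)/5.220661 = 1.879385
contact ratio ≈ 1.8794

1.8794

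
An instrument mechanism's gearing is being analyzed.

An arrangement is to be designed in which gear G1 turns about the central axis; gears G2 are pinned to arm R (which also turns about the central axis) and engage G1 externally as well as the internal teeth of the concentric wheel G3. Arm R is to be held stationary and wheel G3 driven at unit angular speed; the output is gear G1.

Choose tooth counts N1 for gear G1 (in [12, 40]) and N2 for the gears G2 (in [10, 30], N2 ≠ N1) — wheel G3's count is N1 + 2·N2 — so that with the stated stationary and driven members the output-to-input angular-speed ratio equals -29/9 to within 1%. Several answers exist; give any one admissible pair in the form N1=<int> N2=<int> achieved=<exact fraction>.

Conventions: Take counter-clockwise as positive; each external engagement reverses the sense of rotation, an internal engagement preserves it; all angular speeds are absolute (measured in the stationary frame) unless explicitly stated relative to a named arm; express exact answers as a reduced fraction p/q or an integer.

planetary set to be sized for -29/9 (Willis relation)
Willis with ω_arm = 0: ω_sun/ω_ring = −N3/N1; set equal to -29/9  ⇒  N3/N1 = −(-29/9) = 29/9
N3 = N1 + 2·N2  ⇒  N2/N1 = (N3/N1 − 1)/2 = (29/9 − 1)/2 = 10/9
smallest multiple with N1 ≥ 12 and N2 ≥ 10: k = 2  ⇒  N1 = 2·9 = 18, N2 = 2·10 = 20 (N1 ≤ 40, N2 ≤ 30, N2 ≠ N1 ✓), N3 = 18 + 2·20 = 58
check: −N3/N1 with N1 = 18, N3 = 58 gives -29/9; |achieved − target| = 0 ≤ 29/900 ✓

N1=18 N2=20 achieved=-29/9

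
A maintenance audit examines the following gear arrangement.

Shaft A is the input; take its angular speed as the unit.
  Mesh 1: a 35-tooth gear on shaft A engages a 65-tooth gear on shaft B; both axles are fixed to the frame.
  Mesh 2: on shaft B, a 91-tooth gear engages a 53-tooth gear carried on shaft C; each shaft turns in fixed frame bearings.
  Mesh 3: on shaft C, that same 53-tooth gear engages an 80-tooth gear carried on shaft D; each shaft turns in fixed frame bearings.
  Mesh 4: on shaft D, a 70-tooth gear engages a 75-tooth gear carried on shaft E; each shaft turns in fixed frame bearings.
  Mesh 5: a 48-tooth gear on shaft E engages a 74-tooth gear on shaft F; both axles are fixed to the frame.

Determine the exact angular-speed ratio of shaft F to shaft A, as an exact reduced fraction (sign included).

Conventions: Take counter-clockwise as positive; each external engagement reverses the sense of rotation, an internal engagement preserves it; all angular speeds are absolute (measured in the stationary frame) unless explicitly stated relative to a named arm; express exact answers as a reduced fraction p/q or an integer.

-343/925

class = fixed-axis compound train [5 meshes; 5 ratios multiply, 5 sense flips]
mesh 1 [35T→65T]: running ratio 7/13, sense −
mesh 2 [91T→53T]: running ratio 49/53, sense +
mesh 3 [53T→80T]: running ratio 49/80, sense −
mesh 4 [70T→75T]: running ratio 343/600, sense +
mesh 5 [48T→74T]: running ratio 343/925, sense −
ω_out/ω_in = -343/925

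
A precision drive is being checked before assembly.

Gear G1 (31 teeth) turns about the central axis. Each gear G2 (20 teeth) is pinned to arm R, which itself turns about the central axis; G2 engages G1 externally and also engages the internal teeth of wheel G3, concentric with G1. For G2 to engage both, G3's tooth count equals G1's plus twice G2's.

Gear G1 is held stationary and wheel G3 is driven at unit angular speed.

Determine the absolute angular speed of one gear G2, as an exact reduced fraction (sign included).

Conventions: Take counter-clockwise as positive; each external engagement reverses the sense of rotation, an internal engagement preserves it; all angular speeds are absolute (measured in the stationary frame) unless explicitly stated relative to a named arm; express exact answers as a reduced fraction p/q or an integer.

topology: planetary set — G1 31T / G2 20T / G3 71T, arm = carrier (Willis)
ring teeth: 31 + 2·20 = 71
31(ω_sun−ω_arm) = −71(ω_ring−ω_arm),  ω_sun = 0, ω_ring = 1
31(0−ω_arm) = −71(1−ω_arm)  ⇒  102·ω_arm = 71  ⇒  ω_arm = 71/102
sun–planet mesh: 31·(0−71/102) = −20·(ω_p−ω_arm)  ⇒  ω_p−ω_arm = 2201/2040
ω_p = 71/102 + 2201/2040 = 71/40
exact speed ratio = 71/40

71/40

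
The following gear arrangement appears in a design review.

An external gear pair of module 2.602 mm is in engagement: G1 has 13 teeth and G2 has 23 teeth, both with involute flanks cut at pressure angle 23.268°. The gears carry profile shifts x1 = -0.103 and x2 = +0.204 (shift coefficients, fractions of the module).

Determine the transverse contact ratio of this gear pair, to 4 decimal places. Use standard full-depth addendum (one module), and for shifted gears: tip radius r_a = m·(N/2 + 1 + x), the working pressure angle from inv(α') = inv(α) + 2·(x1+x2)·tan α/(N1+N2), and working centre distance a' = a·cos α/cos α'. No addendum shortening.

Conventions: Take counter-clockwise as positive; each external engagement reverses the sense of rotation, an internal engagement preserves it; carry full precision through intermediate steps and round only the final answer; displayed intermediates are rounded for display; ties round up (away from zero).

topology: single-mesh involute geometry — m = 2.602, 13T/23T pair
base radii: r_b1 = 15.537418, r_b2 = 27.489277
tip radii: r_a1 = 19.246994, r_a2 = 33.055808
inv(α') = inv(23.268°) + 2·(-0.103+0.204)·tan α/(13+23) = 0.02631571  ⇒  α' = 23.99018°
a' = a·cos α / cos α' = 46.8360·cos 23.268°/cos 23.99018° = 47.094988
action lengths: √(r_a1²−r_b1²) = 11.359376, √(r_a2²−r_b2²) = 18.358270
base pitch p_b = π·m·cos α = 7.509575
CR = (11.359376 + 18.358270 − 47.094988·sin 23.99018°)/7.509575 = 1.407505
contact ratio ≈ 1.4075

1.4075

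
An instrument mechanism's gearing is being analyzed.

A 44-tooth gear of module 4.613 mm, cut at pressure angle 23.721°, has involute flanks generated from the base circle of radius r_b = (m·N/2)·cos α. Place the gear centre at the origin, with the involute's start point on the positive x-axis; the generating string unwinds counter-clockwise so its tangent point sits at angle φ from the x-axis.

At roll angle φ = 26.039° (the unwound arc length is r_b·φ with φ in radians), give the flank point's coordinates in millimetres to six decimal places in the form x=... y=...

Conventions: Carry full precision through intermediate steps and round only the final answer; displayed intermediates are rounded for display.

recognized (one wheel, involute flank): single-mesh tooth geometry, m = 4.613, N = 44
pitch radius r_p = m·N/2 = 4.613·44/2 = 101.486000
base radius r_b = r_p·cos α = 101.486000·cos 23.721° = 92.911977
roll angle φ = 26.039° = 0.45446628 rad
x = r_b·(cos φ + φ·sin φ) = 102.017197
y = r_b·(sin φ − φ·cos φ) = 2.847468

x=102.017197 y=2.847468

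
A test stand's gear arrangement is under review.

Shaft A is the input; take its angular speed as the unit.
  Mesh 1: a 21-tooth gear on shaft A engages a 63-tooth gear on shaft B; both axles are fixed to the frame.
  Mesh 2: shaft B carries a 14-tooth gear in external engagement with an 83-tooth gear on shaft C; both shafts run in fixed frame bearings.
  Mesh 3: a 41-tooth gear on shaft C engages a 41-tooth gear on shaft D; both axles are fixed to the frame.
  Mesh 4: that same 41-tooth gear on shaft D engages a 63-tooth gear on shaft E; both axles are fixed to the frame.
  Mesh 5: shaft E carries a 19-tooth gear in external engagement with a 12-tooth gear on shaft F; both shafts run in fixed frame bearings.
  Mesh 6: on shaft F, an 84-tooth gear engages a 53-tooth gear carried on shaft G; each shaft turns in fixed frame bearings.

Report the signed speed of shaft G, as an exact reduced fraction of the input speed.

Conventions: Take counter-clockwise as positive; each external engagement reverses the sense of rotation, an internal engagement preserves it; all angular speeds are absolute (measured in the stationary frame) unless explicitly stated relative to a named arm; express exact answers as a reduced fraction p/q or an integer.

10906/118773

6-mesh fixed-axis compound train (all bearings frame-fixed)
mesh 1 [21T→63T]: |ω|/ω_in = 1×21/63 = 1/3, sense flips to −
mesh 2 [14T→83T]: |ω|/ω_in = (1/3)×14/83 = 14/249, sense flips to +
mesh 3 [41T→41T]: |ω|/ω_in = (14/249)×41/41 = 14/249, sense flips to −
mesh 4 [41T→63T]: |ω|/ω_in = (14/249)×41/63 = 82/2241, sense flips to +
mesh 5 [19T→12T]: |ω|/ω_in = (82/2241)×19/12 = 779/13446, sense flips to −
mesh 6 [84T→53T]: |ω|/ω_in = (779/13446)×84/53 = 10906/118773, sense flips to +
signed output speed (× input speed) = 10906/118773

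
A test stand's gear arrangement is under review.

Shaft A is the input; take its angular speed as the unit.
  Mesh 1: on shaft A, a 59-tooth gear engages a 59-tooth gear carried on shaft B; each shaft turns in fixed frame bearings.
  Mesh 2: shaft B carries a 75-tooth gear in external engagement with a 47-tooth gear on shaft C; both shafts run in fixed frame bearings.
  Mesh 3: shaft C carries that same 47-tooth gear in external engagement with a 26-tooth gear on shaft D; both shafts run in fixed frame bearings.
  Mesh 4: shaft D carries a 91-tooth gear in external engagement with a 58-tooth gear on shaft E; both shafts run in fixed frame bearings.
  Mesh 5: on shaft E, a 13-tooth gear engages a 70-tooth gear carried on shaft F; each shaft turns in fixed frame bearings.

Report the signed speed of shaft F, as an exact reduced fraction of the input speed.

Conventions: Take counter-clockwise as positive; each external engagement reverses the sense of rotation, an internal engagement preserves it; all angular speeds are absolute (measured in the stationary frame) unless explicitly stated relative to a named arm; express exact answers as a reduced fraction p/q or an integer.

-195/232

5-mesh fixed-axis compound train (all bearings frame-fixed)
mesh 1 [59T→59T]: |ω|/ω_in = 1×59/59 = 1, sense flips to −
mesh 2 [75T→47T]: |ω|/ω_in = 1×75/47 = 75/47, sense flips to +
mesh 3 [47T→26T]: |ω|/ω_in = (75/47)×47/26 = 75/26, sense flips to −
mesh 4 [91T→58T]: |ω|/ω_in = (75/26)×91/58 = 525/116, sense flips to +
mesh 5 [13T→70T]: |ω|/ω_in = (525/116)×13/70 = 195/232, sense flips to −
signed output speed (× input speed) = -195/232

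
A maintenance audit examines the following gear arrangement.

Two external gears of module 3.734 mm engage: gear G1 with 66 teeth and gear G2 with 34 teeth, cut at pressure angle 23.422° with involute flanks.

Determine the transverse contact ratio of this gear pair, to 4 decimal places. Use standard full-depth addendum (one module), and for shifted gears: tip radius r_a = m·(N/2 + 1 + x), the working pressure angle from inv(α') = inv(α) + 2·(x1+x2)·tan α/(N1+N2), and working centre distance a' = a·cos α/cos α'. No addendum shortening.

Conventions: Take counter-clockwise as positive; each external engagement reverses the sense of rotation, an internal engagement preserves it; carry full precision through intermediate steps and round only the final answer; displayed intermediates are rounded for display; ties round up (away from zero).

1.5847

class = single-mesh tooth geometry [involute pair 66T × 34T, m = 3.734]
base radii: r_b1 = 113.068762, r_b2 = 58.247544
tip radii: r_a1 = 126.956000, r_a2 = 67.212000
no profile shift: α' = α, a' = a
action lengths: √(r_a1²−r_b1²) = 57.734575, √(r_a2²−r_b2²) = 33.536198
base pitch p_b = π·m·cos α = 10.764121
CR = (57.734575 + 33.536198 − 186.700000·sin 23.42200°)/10.764121 = 1.584660
contact ratio ≈ 1.5847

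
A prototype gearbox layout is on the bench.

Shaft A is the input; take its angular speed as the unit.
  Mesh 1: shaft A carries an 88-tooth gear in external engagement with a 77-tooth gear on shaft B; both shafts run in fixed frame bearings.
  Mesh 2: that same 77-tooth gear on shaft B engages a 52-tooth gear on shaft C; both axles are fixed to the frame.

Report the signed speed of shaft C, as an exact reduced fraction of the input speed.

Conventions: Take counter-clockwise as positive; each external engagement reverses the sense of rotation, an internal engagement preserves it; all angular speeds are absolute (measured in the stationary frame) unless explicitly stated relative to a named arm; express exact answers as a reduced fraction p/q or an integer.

2-mesh fixed-axis compound train (all bearings frame-fixed)
mesh 1 [88T→77T]: |ω|/ω_in = 1×88/77 = 8/7, sense flips to −
mesh 2 [77T→52T]: |ω|/ω_in = (8/7)×77/52 = 22/13, sense flips to +
signed output speed (× input speed) = 22/13

22/13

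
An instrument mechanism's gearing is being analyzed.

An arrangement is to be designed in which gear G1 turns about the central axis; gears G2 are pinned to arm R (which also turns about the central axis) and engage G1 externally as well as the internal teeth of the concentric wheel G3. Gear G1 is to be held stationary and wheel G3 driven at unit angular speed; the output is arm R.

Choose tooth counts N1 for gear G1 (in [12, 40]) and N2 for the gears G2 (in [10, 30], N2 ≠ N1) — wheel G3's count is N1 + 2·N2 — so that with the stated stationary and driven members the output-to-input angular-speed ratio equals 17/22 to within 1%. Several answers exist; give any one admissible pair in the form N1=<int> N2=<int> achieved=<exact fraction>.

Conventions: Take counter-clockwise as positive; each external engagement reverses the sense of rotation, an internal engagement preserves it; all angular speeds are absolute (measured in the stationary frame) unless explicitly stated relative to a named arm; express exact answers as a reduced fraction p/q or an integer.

class = planetary set [ratio 17/22 wanted; Willis about the carrier]
Willis with ω_sun = 0: ω_arm/ω_ring = N3/(N1+N3); set equal to 17/22  ⇒  N3/N1 = (17/22)/(1 − 17/22) = 17/5
N3 = N1 + 2·N2  ⇒  N2/N1 = (N3/N1 − 1)/2 = (17/5 − 1)/2 = 6/5
smallest multiple with N1 ≥ 12 and N2 ≥ 10: k = 3  ⇒  N1 = 3·5 = 15, N2 = 3·6 = 18 (N1 ≤ 40, N2 ≤ 30, N2 ≠ N1 ✓), N3 = 15 + 2·18 = 51
check: N3/(N1+N3) with N1 = 15, N3 = 51 gives 17/22; |achieved − target| = 0 ≤ 17/2200 ✓

N1=15 N2=18 achieved=17/22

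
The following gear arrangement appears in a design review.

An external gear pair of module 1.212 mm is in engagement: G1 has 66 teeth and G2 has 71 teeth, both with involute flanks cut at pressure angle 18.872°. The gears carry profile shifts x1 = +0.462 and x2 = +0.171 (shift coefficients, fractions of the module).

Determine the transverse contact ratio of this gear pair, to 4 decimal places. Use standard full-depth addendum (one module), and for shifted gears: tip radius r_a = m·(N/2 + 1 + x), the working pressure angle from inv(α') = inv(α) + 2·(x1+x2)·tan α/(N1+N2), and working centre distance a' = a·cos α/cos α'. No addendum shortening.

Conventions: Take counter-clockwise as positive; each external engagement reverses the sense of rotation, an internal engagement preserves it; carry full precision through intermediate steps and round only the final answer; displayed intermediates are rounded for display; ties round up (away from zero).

1.7867

class = single-mesh tooth geometry [involute pair 66T × 71T, m = 1.212]
base radii: r_b1 = 37.845957, r_b2 = 40.713075
tip radii: r_a1 = 41.767944, r_a2 = 44.445252
inv(α') = inv(18.872°) + 2·(+0.462+0.171)·tan α/(66+71) = 0.01561092  ⇒  α' = 20.30064°
a' = a·cos α / cos α' = 83.0220·cos 18.872°/cos 20.30064° = 83.761895
action lengths: √(r_a1²−r_b1²) = 17.670447, √(r_a2²−r_b2²) = 17.827675
base pitch p_b = π·m·cos α = 3.602927
CR = (17.670447 + 17.827675 − 83.761895·sin 20.30064°)/3.602927 = 1.786675
contact ratio ≈ 1.7867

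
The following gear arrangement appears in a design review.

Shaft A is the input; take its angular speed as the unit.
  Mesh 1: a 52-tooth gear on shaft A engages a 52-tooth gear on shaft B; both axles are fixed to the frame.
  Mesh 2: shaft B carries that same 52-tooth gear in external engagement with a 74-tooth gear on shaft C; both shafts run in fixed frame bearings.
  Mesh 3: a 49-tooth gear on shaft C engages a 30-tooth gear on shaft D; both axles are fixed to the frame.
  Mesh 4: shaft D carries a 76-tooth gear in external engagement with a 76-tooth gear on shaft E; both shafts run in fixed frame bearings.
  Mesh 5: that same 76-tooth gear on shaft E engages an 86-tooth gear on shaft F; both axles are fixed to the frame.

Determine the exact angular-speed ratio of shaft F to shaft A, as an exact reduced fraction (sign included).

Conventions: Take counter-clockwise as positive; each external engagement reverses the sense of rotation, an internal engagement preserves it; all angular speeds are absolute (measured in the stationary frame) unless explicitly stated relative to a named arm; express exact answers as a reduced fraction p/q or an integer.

-24206/23865

class = fixed-axis compound train [5 meshes; 5 ratios multiply, 5 sense flips]
mesh 1 [52T→52T]: running ratio 1, sense −
mesh 2 [52T→74T]: running ratio 26/37, sense +
mesh 3 [49T→30T]: running ratio 637/555, sense −
mesh 4 [76T→76T]: running ratio 637/555, sense +
mesh 5 [76T→86T]: running ratio 24206/23865, sense −
ω_out/ω_in = -24206/23865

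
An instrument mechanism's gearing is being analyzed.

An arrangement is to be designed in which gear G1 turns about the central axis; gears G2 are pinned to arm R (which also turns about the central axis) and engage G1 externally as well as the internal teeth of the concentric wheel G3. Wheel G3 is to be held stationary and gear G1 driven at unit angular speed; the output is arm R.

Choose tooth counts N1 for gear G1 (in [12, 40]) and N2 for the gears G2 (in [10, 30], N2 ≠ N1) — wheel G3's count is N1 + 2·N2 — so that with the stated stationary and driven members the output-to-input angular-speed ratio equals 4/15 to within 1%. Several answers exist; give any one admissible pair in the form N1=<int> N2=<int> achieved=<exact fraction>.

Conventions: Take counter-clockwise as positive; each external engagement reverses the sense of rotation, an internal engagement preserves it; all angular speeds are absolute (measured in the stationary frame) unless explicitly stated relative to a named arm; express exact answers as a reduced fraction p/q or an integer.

N1=16 N2=14 achieved=4/15

design class (target 4/15): planetary set
Willis with ω_ring = 0: ω_arm/ω_sun = N1/(N1+N3); set equal to 4/15  ⇒  N3/N1 = 1/(4/15) − 1 = 11/4
N3 = N1 + 2·N2  ⇒  N2/N1 = (N3/N1 − 1)/2 = (11/4 − 1)/2 = 7/8
smallest multiple with N1 ≥ 12 and N2 ≥ 10: k = 2  ⇒  N1 = 2·8 = 16, N2 = 2·7 = 14 (N1 ≤ 40, N2 ≤ 30, N2 ≠ N1 ✓), N3 = 16 + 2·14 = 44
check: N1/(N1+N3) with N1 = 16, N3 = 44 gives 4/15; |achieved − target| = 0 ≤ 1/375 ✓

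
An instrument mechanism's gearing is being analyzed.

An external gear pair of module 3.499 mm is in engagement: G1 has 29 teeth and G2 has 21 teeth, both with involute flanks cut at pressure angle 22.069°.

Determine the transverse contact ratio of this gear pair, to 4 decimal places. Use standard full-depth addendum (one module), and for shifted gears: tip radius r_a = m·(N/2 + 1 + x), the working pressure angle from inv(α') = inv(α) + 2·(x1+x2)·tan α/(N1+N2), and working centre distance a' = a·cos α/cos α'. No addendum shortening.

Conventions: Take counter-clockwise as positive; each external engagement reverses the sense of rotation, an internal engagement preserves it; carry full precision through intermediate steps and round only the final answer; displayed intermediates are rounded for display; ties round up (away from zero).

class = single-mesh tooth geometry [involute pair 29T × 21T, m = 3.499]
base radii: r_b1 = 47.018214, r_b2 = 34.047672
tip radii: r_a1 = 54.234500, r_a2 = 40.238500
no profile shift: α' = α, a' = a
action lengths: √(r_a1²−r_b1²) = 27.030881, √(r_a2²−r_b2²) = 21.445114
base pitch p_b = π·m·cos α = 10.187040
CR = (27.030881 + 21.445114 − 87.475000·sin 22.06900°)/10.187040 = 1.532303
contact ratio ≈ 1.5323

1.5323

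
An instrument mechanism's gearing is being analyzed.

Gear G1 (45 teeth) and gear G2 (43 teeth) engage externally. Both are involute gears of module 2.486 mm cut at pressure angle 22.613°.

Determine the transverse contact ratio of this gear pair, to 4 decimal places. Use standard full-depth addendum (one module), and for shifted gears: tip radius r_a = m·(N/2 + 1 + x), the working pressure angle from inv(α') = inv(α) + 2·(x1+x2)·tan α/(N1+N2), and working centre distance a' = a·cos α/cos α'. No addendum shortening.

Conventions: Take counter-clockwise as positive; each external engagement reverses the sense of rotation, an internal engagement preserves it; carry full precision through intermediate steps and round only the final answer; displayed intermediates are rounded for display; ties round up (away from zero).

single-mesh involute tooth geometry (45T engaging 43T at module 2.486)
base radii: r_b1 = 51.634885, r_b2 = 49.340001
tip radii: r_a1 = 58.421000, r_a2 = 55.935000
no profile shift: α' = α, a' = a
action lengths: √(r_a1²−r_b1²) = 27.328591, √(r_a2²−r_b2²) = 26.349355
base pitch p_b = π·m·cos α = 7.209590
CR = (27.328591 + 26.349355 − 109.384000·sin 22.61300°)/7.209590 = 1.611642
contact ratio ≈ 1.6116

1.6116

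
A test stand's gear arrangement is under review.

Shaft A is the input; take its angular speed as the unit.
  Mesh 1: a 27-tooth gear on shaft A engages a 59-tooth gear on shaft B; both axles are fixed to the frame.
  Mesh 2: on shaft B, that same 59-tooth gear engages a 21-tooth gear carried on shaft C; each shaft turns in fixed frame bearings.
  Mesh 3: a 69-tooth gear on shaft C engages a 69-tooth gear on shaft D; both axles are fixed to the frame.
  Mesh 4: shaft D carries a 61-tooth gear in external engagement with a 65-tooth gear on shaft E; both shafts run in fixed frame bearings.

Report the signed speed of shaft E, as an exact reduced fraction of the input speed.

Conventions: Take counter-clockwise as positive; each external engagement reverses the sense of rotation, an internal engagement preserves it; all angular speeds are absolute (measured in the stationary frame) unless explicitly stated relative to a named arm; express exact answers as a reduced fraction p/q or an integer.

549/455

4-mesh fixed-axis compound train (all bearings frame-fixed)
mesh 1 [27T→59T]: |ω|/ω_in = 1×27/59 = 27/59, sense flips to −
mesh 2 [59T→21T]: |ω|/ω_in = (27/59)×59/21 = 9/7, sense flips to +
mesh 3 [69T→69T]: |ω|/ω_in = (9/7)×69/69 = 9/7, sense flips to −
mesh 4 [61T→65T]: |ω|/ω_in = (9/7)×61/65 = 549/455, sense flips to +
signed output speed (× input speed) = 549/455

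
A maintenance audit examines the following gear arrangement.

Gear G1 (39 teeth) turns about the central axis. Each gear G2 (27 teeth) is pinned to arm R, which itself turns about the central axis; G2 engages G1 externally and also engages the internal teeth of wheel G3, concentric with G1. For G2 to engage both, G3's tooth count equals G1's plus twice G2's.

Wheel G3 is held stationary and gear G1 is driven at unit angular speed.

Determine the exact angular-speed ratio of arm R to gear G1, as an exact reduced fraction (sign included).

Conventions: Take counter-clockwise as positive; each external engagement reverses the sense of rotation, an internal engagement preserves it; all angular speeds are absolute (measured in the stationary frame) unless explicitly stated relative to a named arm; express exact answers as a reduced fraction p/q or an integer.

recognized (axles ride arm R): planetary set, 39/27/93 teeth
ring teeth: 39 + 2·27 = 93
39(ω_sun−ω_arm) = −93(ω_ring−ω_arm),  ω_ring = 0, ω_sun = 1
39(1−ω_arm) = −93(0−ω_arm)  ⇒  132·ω_arm = 39  ⇒  ω_arm = 13/44
ω_out/ω_in = 13/44

13/44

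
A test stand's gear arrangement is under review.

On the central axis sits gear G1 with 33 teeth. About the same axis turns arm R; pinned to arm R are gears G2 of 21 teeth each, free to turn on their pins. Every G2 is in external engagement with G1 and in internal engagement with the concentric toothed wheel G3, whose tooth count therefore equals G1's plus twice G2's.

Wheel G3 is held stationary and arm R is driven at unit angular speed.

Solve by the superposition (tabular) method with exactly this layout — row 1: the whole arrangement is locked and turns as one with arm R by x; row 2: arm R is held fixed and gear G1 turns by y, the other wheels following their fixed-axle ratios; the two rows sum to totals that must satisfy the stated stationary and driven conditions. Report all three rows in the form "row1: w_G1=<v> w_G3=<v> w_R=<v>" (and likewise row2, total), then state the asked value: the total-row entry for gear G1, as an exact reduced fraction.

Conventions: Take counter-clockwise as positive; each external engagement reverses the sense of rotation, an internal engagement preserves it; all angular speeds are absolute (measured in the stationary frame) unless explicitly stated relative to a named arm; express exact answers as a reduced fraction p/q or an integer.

class = planetary set [G3 = 33+2·21 = 75; Willis about the carrier]
row 1 (train locked, turned with arm): all members turn x
row 2 — arm fixed, fixed-axis ratios: sun y, ring −(33/75)·y, arm 0
boundary: total ω_ring = x − (33/75)·y = 0 and total ω_arm = x = 1  ⇒  y = 25/11, x = 1
row 2 ring = −(33/75)·25/11 = -1
totals (row 1 + row 2): sun 1 + 25/11 = 36/11, ring 1 + (-1) = 0, arm 1 + 0 = 1
asked cell (total, sun) = 36/11

row1: w_G1=1 w_G3=1 w_R=1
row2: w_G1=25/11 w_G3=-1 w_R=0
total: w_G1=36/11 w_G3=0 w_R=1
asked value: 36/11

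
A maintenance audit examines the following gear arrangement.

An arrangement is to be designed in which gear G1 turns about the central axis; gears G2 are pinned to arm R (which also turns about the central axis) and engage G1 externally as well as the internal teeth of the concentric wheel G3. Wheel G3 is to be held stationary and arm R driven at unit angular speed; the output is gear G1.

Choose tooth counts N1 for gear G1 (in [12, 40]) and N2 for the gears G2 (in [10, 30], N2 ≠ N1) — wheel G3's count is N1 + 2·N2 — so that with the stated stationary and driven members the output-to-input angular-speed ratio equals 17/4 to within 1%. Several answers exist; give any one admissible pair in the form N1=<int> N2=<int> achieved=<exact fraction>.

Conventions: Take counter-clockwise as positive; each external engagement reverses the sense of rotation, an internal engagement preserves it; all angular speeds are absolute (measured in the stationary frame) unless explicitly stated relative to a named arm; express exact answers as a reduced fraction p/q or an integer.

class = planetary set [ratio 17/4 wanted; Willis about the carrier]
Willis with ω_ring = 0: ω_sun/ω_arm = (N1+N3)/N1; set equal to 17/4  ⇒  N3/N1 = 17/4 − 1 = 13/4
N3 = N1 + 2·N2  ⇒  N2/N1 = (N3/N1 − 1)/2 = (13/4 − 1)/2 = 9/8
smallest multiple with N1 ≥ 12 and N2 ≥ 10: k = 2  ⇒  N1 = 2·8 = 16, N2 = 2·9 = 18 (N1 ≤ 40, N2 ≤ 30, N2 ≠ N1 ✓), N3 = 16 + 2·18 = 52
check: (N1+N3)/N1 with N1 = 16, N3 = 52 gives 17/4; |achieved − target| = 0 ≤ 17/400 ✓

N1=16 N2=18 achieved=17/4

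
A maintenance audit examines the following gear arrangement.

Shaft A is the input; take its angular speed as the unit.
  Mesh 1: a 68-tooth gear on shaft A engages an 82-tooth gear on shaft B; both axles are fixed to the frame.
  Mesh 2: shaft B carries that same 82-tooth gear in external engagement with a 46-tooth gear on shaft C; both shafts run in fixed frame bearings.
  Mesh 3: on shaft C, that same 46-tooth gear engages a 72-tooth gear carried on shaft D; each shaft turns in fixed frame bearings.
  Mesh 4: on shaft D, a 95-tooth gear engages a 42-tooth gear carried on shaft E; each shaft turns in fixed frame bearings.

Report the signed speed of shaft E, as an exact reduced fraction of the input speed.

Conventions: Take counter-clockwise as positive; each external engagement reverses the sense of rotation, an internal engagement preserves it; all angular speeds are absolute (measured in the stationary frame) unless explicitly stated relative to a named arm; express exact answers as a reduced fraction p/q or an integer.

4-mesh fixed-axis compound train (all bearings frame-fixed)
mesh 1 [68T→82T]: |ω|/ω_in = 1×68/82 = 34/41, sense flips to −
mesh 2 [82T→46T]: |ω|/ω_in = (34/41)×82/46 = 34/23, sense flips to +
mesh 3 [46T→72T]: |ω|/ω_in = (34/23)×46/72 = 17/18, sense flips to −
mesh 4 [95T→42T]: |ω|/ω_in = (17/18)×95/42 = 1615/756, sense flips to +
signed output speed (× input speed) = 1615/756

1615/756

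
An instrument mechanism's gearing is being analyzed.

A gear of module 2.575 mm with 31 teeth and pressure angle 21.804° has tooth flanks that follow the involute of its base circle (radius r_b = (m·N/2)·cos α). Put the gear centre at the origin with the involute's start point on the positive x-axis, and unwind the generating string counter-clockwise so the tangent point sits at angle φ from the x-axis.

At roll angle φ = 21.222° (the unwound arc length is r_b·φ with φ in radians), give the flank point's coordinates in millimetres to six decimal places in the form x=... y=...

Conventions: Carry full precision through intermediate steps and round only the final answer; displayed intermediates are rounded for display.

x=39.512598 y=0.619116

single-mesh involute tooth geometry (31T wheel at module 2.575)
pitch radius r_p = m·N/2 = 2.575·31/2 = 39.912500
base radius r_b = r_p·cos α = 39.912500·cos 21.804° = 37.057156
roll angle φ = 21.222° = 0.37039377 rad
x = r_b·(cos φ + φ·sin φ) = 39.512598
y = r_b·(sin φ − φ·cos φ) = 0.619116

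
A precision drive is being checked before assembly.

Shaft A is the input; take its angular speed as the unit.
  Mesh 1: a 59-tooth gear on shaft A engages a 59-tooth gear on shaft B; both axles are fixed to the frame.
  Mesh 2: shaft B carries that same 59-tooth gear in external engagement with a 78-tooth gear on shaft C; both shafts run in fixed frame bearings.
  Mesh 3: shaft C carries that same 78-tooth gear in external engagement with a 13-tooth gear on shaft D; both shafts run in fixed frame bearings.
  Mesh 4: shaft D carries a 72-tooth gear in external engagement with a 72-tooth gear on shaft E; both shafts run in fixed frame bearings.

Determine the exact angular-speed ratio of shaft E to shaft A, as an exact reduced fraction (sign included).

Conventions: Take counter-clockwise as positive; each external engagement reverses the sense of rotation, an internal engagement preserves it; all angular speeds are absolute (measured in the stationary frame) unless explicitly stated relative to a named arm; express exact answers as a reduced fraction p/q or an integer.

class = fixed-axis compound train [4 meshes; 4 ratios multiply, 4 sense flips]
mesh 1 [59T→59T]: running ratio 1, sense −
mesh 2 [59T→78T]: running ratio 59/78, sense +
mesh 3 [78T→13T]: running ratio 59/13, sense −
mesh 4 [72T→72T]: running ratio 59/13, sense +
ω_out/ω_in = 59/13

59/13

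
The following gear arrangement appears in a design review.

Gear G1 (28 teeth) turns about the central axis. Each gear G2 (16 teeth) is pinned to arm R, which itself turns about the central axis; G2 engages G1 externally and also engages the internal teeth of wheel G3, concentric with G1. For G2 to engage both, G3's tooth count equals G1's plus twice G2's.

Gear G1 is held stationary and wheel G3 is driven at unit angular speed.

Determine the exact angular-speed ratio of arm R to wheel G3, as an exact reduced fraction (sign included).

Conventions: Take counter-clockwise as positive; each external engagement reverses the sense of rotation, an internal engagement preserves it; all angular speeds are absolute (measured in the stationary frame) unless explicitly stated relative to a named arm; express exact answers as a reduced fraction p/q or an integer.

planetary set (28T centre, 16T on arm, 60T internal) — Willis relation
ring teeth: 28 + 2·16 = 60
28(ω_sun−ω_arm) = −60(ω_ring−ω_arm),  ω_sun = 0, ω_ring = 1
28(0−ω_arm) = −60(1−ω_arm)  ⇒  88·ω_arm = 60  ⇒  ω_arm = 15/22
ω_out/ω_in = 15/22

15/22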